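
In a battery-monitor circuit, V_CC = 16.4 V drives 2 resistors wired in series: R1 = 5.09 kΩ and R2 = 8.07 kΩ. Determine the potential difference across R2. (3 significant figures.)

V ≈ 10.1 V

Total series resistance ΣR = 5.09 + 8.07 = 13.16 kΩ.
By the voltage-divider rule, V = 16.4 × 8.070/13.16 = 10.06 V.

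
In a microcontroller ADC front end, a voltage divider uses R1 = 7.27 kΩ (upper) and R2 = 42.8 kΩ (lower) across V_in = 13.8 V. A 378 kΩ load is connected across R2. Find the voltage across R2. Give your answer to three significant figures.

R2 ‖ R_L = (42.8 × 378)/(42.8 + 378) = 38.45 kΩ.
Voltage divider with the loaded lower leg: V_out = 13.8 × 38.45/(7.27 + 38.45) = 13.8 × 0.8410 = 11.61 V.
(Unloaded it would be 11.8 V; the load pulls it down.)

V_out ≈ 11.6 V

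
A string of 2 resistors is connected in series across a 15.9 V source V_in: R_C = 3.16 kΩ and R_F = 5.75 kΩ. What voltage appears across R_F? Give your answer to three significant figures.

ΣR = 3.16 + 5.75 = 8.910 kΩ.
By the voltage-divider rule, V = 15.9 × 5.750/8.910 = 10.26 V.

V ≈ 10.3 V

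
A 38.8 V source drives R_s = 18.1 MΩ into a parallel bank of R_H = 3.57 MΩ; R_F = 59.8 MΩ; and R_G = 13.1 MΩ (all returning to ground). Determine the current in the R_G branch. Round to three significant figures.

I ≈ 0.382 µA

Parallel bank: R_p = 1/(1/3.57 + 1/59.8 + 1/13.1) = 2.680 MΩ.
V_A = 38.8 × 2.680/20.78 = 5.004 V.
I(R_G) = V_A / R_G = 5.004/13.1 = 0.3820 µA.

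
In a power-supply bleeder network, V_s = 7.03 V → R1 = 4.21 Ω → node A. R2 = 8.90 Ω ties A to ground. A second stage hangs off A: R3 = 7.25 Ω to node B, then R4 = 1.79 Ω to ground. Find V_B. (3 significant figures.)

The second stage (R3 + R4 = 9.040 Ω) loads node A in parallel with R2.
Effective lower resistance at A: R2 ‖ 9.040 = 4.485 Ω.
V_A = 7.03 × 4.485/(4.21 + 4.485) = 3.626 V.
Then the unloaded second divider: V_B = V_A × R4/(R3+R4) = 3.626 × 0.1980 = 0.7180 V.

V_B ≈ 0.718 V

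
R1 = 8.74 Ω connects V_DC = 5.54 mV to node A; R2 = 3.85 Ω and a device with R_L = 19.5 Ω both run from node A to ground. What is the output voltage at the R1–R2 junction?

R2 ‖ R_L = (3.85 × 19.5)/(3.85 + 19.5) = 3.215 Ω.
Now apply the divider: V_out = 5.54 × 0.2689 = 1.490 mV.

V_out ≈ 1.49 mV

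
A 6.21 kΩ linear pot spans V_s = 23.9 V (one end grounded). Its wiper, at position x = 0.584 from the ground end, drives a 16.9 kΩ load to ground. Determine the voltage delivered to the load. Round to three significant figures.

Split the track: R_lower = x·R_p = 3.627 kΩ, R_upper = (1−x)·R_p = 2.583 kΩ.
(x·R_p) ‖ R_L = 2.986 kΩ.
Loaded-divider output: V_out = 23.9 × 0.5361 = 12.81 V.

V_out ≈ 12.8 V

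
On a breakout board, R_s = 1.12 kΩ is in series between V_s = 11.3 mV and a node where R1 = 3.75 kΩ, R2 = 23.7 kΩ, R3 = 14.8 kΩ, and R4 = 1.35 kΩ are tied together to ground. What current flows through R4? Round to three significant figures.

Parallel bank: R_p = 1/(1/3.75 + 1/23.7 + 1/14.8 + 1/1.35) = 0.8951 kΩ.
V_A by voltage divider: V_A = 11.3 × 0.8951/(1.12 + 0.8951) = 5.019 mV.
I(R4) = V_A / R4 = 5.019/1.35 = 3.718 µA.

I ≈ 3.72 µA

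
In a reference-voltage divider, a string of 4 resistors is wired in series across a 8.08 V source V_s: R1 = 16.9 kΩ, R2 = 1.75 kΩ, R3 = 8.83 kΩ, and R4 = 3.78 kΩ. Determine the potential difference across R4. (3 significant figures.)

V ≈ 0.977 V

Series total: ΣR = 16.9 + 1.75 + 8.83 + 3.78 = 31.26 kΩ.
By the voltage-divider rule, V = 8.08 × 3.780/31.26 = 0.9770 V.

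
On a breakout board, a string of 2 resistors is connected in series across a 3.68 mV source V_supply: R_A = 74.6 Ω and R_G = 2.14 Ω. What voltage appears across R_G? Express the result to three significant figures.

Total series resistance ΣR = 74.6 + 2.14 = 76.74 Ω.
By the voltage-divider rule, V = 3.68 × 2.140/76.74 = 0.1026 mV.

V ≈ 0.103 mV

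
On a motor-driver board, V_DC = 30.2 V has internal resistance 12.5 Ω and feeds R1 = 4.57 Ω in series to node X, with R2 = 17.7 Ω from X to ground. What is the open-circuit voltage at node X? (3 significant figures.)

V_th ≈ 15.4 V

R1' = 12.5 + 4.57 = 17.07 Ω (source resistance + R1).
Open-circuit (no load on X): V_th = V_DC · R2/(R1' + R2) = 30.2 × 17.7/(17.07 + 17.7) = 15.37 V.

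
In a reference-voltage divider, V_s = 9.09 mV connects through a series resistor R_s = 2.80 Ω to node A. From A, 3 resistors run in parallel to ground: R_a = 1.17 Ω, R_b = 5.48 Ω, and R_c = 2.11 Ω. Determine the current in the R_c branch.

I ≈ 0.824 mA

Parallel bank: R_p = 1/(1/1.17 + 1/5.48 + 1/2.11) = 0.6618 Ω.
V_A by voltage divider: V_A = 9.09 × 0.6618/(2.80 + 0.6618) = 1.738 mV.
I(R_c) = V_A / R_c = 1.738/2.11 = 0.8235 mA.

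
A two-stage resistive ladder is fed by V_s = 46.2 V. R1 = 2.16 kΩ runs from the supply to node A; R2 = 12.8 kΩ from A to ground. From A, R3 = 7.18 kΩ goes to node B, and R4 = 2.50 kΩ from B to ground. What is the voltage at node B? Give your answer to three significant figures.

Looking into the second stage from A: R3 + R4 = 9.680 kΩ appears in parallel with R2.
Effective lower resistance at A: R2 ‖ 9.680 = 5.512 kΩ.
First divider: V_A = V_s · 5.512/(2.16 + 5.512) = 33.19 V.
Then the unloaded second divider: V_B = V_A × R4/(R3+R4) = 33.19 × 0.2583 = 8.572 V.

V_B ≈ 8.57 V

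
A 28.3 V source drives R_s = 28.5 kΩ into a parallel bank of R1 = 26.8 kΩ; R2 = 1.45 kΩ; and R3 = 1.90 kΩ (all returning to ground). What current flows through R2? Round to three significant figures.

I ≈ 0.532 mA

Combine the parallel branches: R_p = (1/26.8 + 1/1.45 + 1/1.90)⁻¹ = 0.7979 kΩ.
V_A by voltage divider: V_A = 28.3 × 0.7979/(28.5 + 0.7979) = 0.7707 V.
Branch current I = V_A/R2 = 0.7707/1.45 = 0.5315 mA.
(Equivalently: I_total = 0.9659 mA, then current-divider fraction G_k/ΣG = 0.5503.)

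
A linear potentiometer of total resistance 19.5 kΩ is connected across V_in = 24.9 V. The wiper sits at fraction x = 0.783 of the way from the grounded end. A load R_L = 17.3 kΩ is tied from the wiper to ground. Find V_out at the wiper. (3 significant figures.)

Split the track: R_lower = x·R_p = 15.27 kΩ, R_upper = (1−x)·R_p = 4.231 kΩ.
(x·R_p) ‖ R_L = 8.110 kΩ.
Loaded-divider output: V_out = 24.9 × 0.6571 = 16.36 V.

V_out ≈ 16.4 V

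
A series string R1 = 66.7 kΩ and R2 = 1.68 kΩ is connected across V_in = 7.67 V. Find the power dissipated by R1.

P ≈ 0.839 mW

The common current is I = 7.67/68.38 = 0.1122 mA.
V(R1) = I·R = 7.482 V; P = V·I = 7.482 × 0.1122 = 0.8392 mW.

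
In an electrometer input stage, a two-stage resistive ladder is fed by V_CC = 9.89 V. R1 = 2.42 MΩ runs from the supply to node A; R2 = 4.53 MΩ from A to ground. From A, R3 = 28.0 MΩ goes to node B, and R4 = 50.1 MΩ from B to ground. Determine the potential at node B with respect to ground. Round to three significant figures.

Node A sees R2 in parallel with the series input of stage 2, R3 + R4 = 78.10 MΩ.
Effective lower resistance at A: R2 ‖ 78.10 = 4.282 MΩ.
So V_A = 9.89 × 0.6389 = 6.319 V.
Stage 2 is unloaded, so V_B = V_A · R4/(R3+R4) = 6.319 × 50.1/78.10 = 4.053 V.

V_B ≈ 4.05 V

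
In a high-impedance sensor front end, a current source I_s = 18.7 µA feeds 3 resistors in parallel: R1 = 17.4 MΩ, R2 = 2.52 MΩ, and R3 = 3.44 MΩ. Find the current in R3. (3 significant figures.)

I ≈ 7.30 µA

ΣG = 1/17.4 + 1/2.52 + 1/3.44 = 0.7450.
R3 takes the fraction G_k/ΣG = 0.2907/0.7450 = 0.3902, so I = 18.7 × 0.3902 = 7.297 µA.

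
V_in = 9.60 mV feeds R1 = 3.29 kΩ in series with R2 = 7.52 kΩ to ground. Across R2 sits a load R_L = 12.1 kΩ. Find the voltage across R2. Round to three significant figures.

R2 ‖ R_L = (7.52 × 12.1)/(7.52 + 12.1) = 4.638 kΩ.
Voltage divider with the loaded lower leg: V_out = 9.60 × 4.638/(3.29 + 4.638) = 9.60 × 0.5850 = 5.616 mV.
(Unloaded it would be 6.68 mV; the load pulls it down.)

V_out ≈ 5.62 mV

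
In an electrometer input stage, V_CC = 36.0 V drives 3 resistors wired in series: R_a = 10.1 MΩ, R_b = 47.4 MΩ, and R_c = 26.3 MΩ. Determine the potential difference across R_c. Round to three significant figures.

V ≈ 11.3 V

ΣR = 10.1 + 47.4 + 26.3 = 83.80 MΩ.
V = V_CC · R/ΣR = 36.0 × 0.3138 = 11.30 V.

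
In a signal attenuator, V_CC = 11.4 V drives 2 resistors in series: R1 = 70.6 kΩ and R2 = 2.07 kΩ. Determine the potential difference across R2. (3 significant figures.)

Total series resistance ΣR = 70.6 + 2.07 = 72.67 kΩ.
V = V_CC · R/ΣR = 11.4 × 0.02848 = 0.3247 V.

V ≈ 0.325 V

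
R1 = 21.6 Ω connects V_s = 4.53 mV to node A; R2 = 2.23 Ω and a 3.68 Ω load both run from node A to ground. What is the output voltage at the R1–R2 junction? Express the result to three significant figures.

The load sits in parallel with R2, giving an effective lower resistance R2' = R2·R_L/(R2+R_L) = 1.389 Ω.
Voltage divider with the loaded lower leg: V_out = 4.53 × 1.389/(21.6 + 1.389) = 4.53 × 0.06040 = 0.2736 mV.

V_out ≈ 0.274 mV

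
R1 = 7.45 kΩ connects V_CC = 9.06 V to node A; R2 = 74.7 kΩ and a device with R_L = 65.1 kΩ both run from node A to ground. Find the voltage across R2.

First combine the lower leg with the load: R2 ‖ R_L = 34.79 kΩ.
Then V_out = V_CC · R2'/(R1 + R2') = 9.06 × 34.79/42.24 = 7.462 V.

V_out ≈ 7.46 V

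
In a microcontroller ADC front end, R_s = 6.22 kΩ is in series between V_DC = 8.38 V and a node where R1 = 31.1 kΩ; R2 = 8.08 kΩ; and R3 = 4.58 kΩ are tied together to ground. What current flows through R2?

Parallel bank: R_p = 1/(1/31.1 + 1/8.08 + 1/4.58) = 2.672 kΩ.
Node voltage V_A = V_DC · R_p/(R_s + R_p) = 8.38 × 0.3005 = 2.518 V.
Branch current I = V_A/R2 = 2.518/8.08 = 0.3116 mA.

I ≈ 0.312 mA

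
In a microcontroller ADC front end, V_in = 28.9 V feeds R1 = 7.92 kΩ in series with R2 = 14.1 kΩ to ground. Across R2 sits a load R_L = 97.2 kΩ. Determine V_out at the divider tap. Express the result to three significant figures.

The load sits in parallel with R2, giving an effective lower resistance R2' = R2·R_L/(R2+R_L) = 12.31 kΩ.
Now apply the divider: V_out = 28.9 × 0.6086 = 17.59 V.
(Unloaded it would be 18.5 V; the load pulls it down.)

V_out ≈ 17.6 V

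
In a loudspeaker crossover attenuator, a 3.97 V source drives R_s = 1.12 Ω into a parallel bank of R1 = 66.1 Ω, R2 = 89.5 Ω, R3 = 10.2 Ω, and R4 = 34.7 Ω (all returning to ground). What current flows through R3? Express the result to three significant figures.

Equivalent of the parallel group: R_p = 6.529 Ω.
Node voltage V_A = V_s · R_p/(R_s + R_p) = 3.97 × 0.8536 = 3.389 V.
Branch current I = V_A/R3 = 3.389/10.2 = 0.3322 A.

I ≈ 0.332 A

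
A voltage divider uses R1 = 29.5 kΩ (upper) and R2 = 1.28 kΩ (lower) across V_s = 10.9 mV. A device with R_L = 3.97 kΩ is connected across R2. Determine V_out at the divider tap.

V_out ≈ 0.346 mV

The load sits in parallel with R2, giving an effective lower resistance R2' = R2·R_L/(R2+R_L) = 0.9679 kΩ.
Then V_out = V_s · R2'/(R1 + R2') = 10.9 × 0.9679/30.47 = 0.3463 mV.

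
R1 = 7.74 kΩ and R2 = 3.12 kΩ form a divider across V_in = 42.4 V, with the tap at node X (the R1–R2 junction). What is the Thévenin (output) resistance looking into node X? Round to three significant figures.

Looking into X with the source shorted: R_th = R1·R2/(R1+R2) = 7.740 × 3.12/10.86 = 2.224 kΩ.

R_th ≈ 2.22 kΩ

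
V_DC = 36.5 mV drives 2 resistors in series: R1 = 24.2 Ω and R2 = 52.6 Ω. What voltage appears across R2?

V ≈ 25.0 mV

ΣR = 24.2 + 52.6 = 76.80 Ω.
By the voltage-divider rule, V = 36.5 × 52.60/76.80 = 25.00 mV.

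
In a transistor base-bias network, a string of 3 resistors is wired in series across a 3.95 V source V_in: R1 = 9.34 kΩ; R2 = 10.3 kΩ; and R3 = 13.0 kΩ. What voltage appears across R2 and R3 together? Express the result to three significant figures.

Series total: ΣR = 9.34 + 10.3 + 13.0 = 32.64 kΩ.
R_{R2..R3} = 10.3 + 13.0 = 23.30 kΩ.
Voltage divider: V = V_in · (23.30 / 32.64) = 3.95 × 0.7138 = 2.820 V.

V ≈ 2.82 V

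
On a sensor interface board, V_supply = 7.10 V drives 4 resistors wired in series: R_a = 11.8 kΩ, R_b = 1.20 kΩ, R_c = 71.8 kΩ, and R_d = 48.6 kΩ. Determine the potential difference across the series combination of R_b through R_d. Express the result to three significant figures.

V ≈ 6.47 V

ΣR = 11.8 + 1.20 + 71.8 + 48.6 = 133.4 kΩ.
R_{R_b..R_d} = 1.20 + 71.8 + 48.6 = 121.6 kΩ.
By the voltage-divider rule, V = 7.10 × 121.6/133.4 = 6.472 V.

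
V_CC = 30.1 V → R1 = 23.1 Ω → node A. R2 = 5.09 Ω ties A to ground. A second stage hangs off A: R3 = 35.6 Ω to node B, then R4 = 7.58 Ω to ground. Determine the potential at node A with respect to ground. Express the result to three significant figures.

The second stage (R3 + R4 = 43.18 Ω) loads node A in parallel with R2.
R2 ‖ (R3+R4) = 4.553 Ω.
So V_A = 30.1 × 0.1647 = 4.956 V.

V_A ≈ 4.96 V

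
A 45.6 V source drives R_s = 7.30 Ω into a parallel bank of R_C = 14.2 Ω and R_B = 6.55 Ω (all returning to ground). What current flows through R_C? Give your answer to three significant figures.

I ≈ 1.22 A

Parallel bank: R_p = 1/(1/14.2 + 1/6.55) = 4.482 Ω.
V_A = 45.6 × 4.482/11.78 = 17.35 V.
I(R_C) = V_A / R_C = 17.35/14.2 = 1.222 A.
(Equivalently: I_total = 3.870 A, then current-divider fraction G_k/ΣG = 0.3157.)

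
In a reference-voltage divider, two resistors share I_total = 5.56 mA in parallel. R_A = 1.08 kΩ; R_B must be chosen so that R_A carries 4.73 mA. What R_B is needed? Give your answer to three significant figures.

The fraction through R_A equals R_B/(R_A+R_B).
With f = 0.8507, R_B = R_A · f/(1−f) = 1.08 × 5.699 = 6.155 kΩ.

R_B ≈ 6.15 kΩ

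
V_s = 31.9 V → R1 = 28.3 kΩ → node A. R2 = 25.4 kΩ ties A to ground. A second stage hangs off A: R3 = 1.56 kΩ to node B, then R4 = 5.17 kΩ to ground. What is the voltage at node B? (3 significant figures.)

V_B ≈ 3.88 V

The second stage (R3 + R4 = 6.730 kΩ) loads node A in parallel with R2.
Effective lower resistance at A: R2 ‖ 6.730 = 5.320 kΩ.
So V_A = 31.9 × 0.1582 = 5.048 V.
Then the unloaded second divider: V_B = V_A × R4/(R3+R4) = 5.048 × 0.7682 = 3.878 V.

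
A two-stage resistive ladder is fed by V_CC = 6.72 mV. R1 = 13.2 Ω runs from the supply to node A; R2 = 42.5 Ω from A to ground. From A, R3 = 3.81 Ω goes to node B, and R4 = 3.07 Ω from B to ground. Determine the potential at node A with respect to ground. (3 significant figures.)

V_A ≈ 2.08 mV

The second stage (R3 + R4 = 6.880 Ω) loads node A in parallel with R2.
R2 ‖ (R3+R4) = 5.921 Ω.
First divider: V_A = V_CC · 5.921/(13.2 + 5.921) = 2.081 mV.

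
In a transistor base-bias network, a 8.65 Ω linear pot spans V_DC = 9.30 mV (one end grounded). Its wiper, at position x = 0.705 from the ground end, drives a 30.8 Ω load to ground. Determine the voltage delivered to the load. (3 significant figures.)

V_out ≈ 6.19 mV

Lower segment x·R_p = 6.098 Ω; upper segment (1−x)·R_p = 2.552 Ω.
R_L loads the lower segment: effective lower R = 5.090 Ω.
Then V_out = V_DC · 5.090/(2.552 + 5.090) = 6.195 mV.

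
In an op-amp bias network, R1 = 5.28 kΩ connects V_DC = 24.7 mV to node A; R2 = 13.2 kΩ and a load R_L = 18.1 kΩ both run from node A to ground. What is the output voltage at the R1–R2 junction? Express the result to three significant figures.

V_out ≈ 14.6 mV

First combine the lower leg with the load: R2 ‖ R_L = 7.633 kΩ.
Then V_out = V_DC · R2'/(R1 + R2') = 24.7 × 7.633/12.91 = 14.60 mV.
(Unloaded it would be 17.6 mV; the load pulls it down.)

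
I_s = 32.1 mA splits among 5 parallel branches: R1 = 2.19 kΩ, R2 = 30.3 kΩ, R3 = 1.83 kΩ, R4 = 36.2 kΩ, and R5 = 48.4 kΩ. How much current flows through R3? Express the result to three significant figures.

Total conductance ΣG = 1/2.19 + 1/30.3 + 1/1.83 + 1/36.2 + 1/48.4 = 1.084 (units of 1/kΩ).
Current divider: I(R3) = I_s · G_k/ΣG = 32.1 × (0.5464/1.084) = 32.1 × 0.5039 = 16.18 mA.

I ≈ 16.2 mA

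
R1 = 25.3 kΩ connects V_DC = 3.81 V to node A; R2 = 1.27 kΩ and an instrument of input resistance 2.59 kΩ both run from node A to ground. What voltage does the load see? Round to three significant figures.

R2 ‖ R_L = (1.27 × 2.59)/(1.27 + 2.59) = 0.8522 kΩ.
Voltage divider with the loaded lower leg: V_out = 3.81 × 0.8522/(25.3 + 0.8522) = 3.81 × 0.03258 = 0.1241 V.

V_out ≈ 0.124 V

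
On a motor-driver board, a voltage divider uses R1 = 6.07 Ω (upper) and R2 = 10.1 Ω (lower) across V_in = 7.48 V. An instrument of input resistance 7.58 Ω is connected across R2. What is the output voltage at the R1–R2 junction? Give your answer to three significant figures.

First combine the lower leg with the load: R2 ‖ R_L = 4.330 Ω.
Now apply the divider: V_out = 7.48 × 0.4164 = 3.114 V.

V_out ≈ 3.11 V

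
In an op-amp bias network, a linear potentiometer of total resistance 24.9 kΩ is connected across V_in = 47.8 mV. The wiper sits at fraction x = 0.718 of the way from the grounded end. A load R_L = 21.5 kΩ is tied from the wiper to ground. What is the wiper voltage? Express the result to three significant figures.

V_out ≈ 27.8 mV

Split the track: R_lower = x·R_p = 17.88 kΩ, R_upper = (1−x)·R_p = 7.022 kΩ.
Lower segment in parallel with the load: 17.88 ‖ 21.5 = 9.761 kΩ.
Then V_out = V_in · 9.761/(7.022 + 9.761) = 27.80 mV.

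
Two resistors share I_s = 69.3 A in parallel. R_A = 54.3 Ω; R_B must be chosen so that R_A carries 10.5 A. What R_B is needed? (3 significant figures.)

The fraction through R_A equals R_B/(R_A+R_B).
With f = 0.1515, R_B = R_A · f/(1−f) = 54.3 × 0.1786 = 9.696 Ω.

R_B ≈ 9.70 Ω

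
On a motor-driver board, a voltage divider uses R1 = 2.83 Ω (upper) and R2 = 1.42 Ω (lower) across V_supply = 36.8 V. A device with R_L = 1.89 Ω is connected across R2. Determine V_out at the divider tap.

First combine the lower leg with the load: R2 ‖ R_L = 0.8108 Ω.
Voltage divider with the loaded lower leg: V_out = 36.8 × 0.8108/(2.83 + 0.8108) = 36.8 × 0.2227 = 8.195 V.
(Unloaded it would be 12.3 V; the load pulls it down.)

V_out ≈ 8.20 V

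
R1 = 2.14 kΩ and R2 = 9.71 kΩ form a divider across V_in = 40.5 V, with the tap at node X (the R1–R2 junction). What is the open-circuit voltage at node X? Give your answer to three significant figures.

With X open, the divider is unloaded: V_th = 40.5 × 9.71/11.85 = 33.19 V.

V_th ≈ 33.2 V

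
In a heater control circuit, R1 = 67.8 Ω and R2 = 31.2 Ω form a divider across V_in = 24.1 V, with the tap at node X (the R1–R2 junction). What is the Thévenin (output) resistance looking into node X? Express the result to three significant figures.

R_th ≈ 21.4 Ω

Zeroing V_in shorts the top of R1 to ground, so R_th = R1 ‖ R2 = 21.37 Ω.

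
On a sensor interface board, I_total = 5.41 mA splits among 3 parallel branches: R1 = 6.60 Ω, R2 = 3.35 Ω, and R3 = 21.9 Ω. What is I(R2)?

Conductances: ΣG = 1/6.60 + 1/3.35 + 1/21.9 = 0.4957 (1/Ω).
By the current-divider rule, I = I_total · G_k/ΣG = 5.41 × 0.6022 = 3.258 mA.

I ≈ 3.26 mA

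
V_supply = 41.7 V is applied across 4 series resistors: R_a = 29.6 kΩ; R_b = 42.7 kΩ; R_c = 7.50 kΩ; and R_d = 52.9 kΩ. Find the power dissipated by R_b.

P ≈ 4.22 mW

Series current I = V_supply/ΣR = 41.7/132.7 = 0.3142 mA.
P = I²R = 0.09875 × 42.7 = 4.217 mW.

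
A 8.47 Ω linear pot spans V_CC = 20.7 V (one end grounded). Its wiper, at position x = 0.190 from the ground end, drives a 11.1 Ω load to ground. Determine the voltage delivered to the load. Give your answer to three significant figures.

The pot divides into 6.861 Ω above the wiper and 1.609 Ω below.
(x·R_p) ‖ R_L = 1.406 Ω.
V_out = 20.7 × 1.406/(6.861 + 1.406) = 3.520 V.
(Unloaded: V_out = x·V_CC = 3.93 V.)

V_out ≈ 3.52 V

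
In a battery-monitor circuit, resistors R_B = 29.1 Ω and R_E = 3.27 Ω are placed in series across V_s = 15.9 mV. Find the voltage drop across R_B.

Total series resistance ΣR = 29.1 + 3.27 = 32.37 Ω.
V = V_s · R/ΣR = 15.9 × 0.8990 = 14.29 mV.

V ≈ 14.3 mV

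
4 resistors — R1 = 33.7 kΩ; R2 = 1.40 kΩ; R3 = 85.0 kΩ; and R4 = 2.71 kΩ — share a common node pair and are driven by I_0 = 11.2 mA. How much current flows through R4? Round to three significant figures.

I ≈ 3.67 mA

Total conductance ΣG = 1/33.7 + 1/1.40 + 1/85.0 + 1/2.71 = 1.125 (units of 1/kΩ).
By the current-divider rule, I = I_0 · G_k/ΣG = 11.2 × 0.3281 = 3.675 mA.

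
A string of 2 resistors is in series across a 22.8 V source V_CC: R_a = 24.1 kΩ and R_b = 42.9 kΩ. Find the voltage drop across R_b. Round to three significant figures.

V ≈ 14.6 V

ΣR = 24.1 + 42.9 = 67.00 kΩ.
Voltage divider: V = V_CC · (42.90 / 67.00) = 22.8 × 0.6403 = 14.60 V.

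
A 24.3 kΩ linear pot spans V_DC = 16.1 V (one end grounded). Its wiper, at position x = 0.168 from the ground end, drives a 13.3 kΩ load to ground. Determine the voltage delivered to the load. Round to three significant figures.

V_out ≈ 2.15 V

Split the track: R_lower = x·R_p = 4.082 kΩ, R_upper = (1−x)·R_p = 20.22 kΩ.
Lower segment in parallel with the load: 4.082 ‖ 13.3 = 3.124 kΩ.
Then V_out = V_DC · 3.124/(20.22 + 3.124) = 2.155 V.
(Unloaded: V_out = x·V_DC = 2.70 V.)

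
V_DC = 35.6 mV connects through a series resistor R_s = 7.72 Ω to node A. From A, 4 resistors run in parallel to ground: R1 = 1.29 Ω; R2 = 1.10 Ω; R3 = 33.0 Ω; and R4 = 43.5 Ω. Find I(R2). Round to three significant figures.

I ≈ 2.25 mA

Combine the parallel branches: R_p = (1/1.29 + 1/1.10 + 1/33.0 + 1/43.5)⁻¹ = 0.5755 Ω.
V_A = 35.6 × 0.5755/8.296 = 2.470 mV.
Branch current I = V_A/R2 = 2.470/1.10 = 2.245 mA.
(Check via current divider: I_total = 4.291 mA; share G_k/ΣG = 0.5232 → same result.)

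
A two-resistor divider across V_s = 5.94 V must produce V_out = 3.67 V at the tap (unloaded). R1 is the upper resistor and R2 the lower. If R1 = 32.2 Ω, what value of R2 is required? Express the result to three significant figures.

R2 ≈ 52.1 Ω

Required fraction k = V_out/V_s = 0.6178.
So R2 = R1 · V_out/(V_s − V_out) = 32.2 × 3.67/(5.94 − 3.67) = 32.2 × 1.617 = 52.06 Ω.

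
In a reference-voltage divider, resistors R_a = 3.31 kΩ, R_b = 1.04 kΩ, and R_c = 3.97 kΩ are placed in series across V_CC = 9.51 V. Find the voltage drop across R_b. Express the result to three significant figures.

Total series resistance ΣR = 3.31 + 1.04 + 3.97 = 8.320 kΩ.
V = V_CC · R/ΣR = 9.51 × 0.1250 = 1.189 V.

V ≈ 1.19 V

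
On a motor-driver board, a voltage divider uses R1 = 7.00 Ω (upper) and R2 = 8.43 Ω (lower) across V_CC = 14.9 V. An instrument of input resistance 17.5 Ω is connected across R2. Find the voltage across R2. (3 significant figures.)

First combine the lower leg with the load: R2 ‖ R_L = 5.689 Ω.
Voltage divider with the loaded lower leg: V_out = 14.9 × 5.689/(7.00 + 5.689) = 14.9 × 0.4484 = 6.681 V.

V_out ≈ 6.68 V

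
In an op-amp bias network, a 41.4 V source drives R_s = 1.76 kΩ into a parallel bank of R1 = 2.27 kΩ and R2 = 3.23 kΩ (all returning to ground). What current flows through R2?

Parallel bank: R_p = 1/(1/2.27 + 1/3.23) = 1.333 kΩ.
V_A by voltage divider: V_A = 41.4 × 1.333/(1.76 + 1.333) = 17.84 V.
Branch current I = V_A/R2 = 17.84/3.23 = 5.524 mA.

I ≈ 5.52 mA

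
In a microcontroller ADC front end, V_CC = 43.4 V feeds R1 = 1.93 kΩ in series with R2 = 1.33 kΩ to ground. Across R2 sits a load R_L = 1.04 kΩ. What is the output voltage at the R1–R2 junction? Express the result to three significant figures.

R2 ‖ R_L = (1.33 × 1.04)/(1.33 + 1.04) = 0.5836 kΩ.
Now apply the divider: V_out = 43.4 × 0.2322 = 10.08 V.
(Unloaded it would be 17.7 V; the load pulls it down.)

V_out ≈ 10.1 V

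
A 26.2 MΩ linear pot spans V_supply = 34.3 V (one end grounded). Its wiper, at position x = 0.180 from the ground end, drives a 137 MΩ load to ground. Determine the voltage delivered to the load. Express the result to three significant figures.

Split the track: R_lower = x·R_p = 4.716 MΩ, R_upper = (1−x)·R_p = 21.48 MΩ.
(x·R_p) ‖ R_L = 4.559 MΩ.
Loaded-divider output: V_out = 34.3 × 0.1751 = 6.005 V.

V_out ≈ 6.00 V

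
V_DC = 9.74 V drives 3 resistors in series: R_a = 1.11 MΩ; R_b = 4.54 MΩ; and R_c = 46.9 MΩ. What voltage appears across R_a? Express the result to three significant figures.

Total series resistance ΣR = 1.11 + 4.54 + 46.9 = 52.55 MΩ.
V = V_DC · R/ΣR = 9.74 × 0.02112 = 0.2057 V.

V ≈ 0.206 V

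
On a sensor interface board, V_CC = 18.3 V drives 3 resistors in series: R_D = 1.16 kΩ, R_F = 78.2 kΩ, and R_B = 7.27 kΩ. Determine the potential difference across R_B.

V ≈ 1.54 V

Total series resistance ΣR = 1.16 + 78.2 + 7.27 = 86.63 kΩ.
By the voltage-divider rule, V = 18.3 × 7.270/86.63 = 1.536 V.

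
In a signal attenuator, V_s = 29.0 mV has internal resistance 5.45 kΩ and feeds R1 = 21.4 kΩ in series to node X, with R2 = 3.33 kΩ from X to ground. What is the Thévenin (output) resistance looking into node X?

R_th ≈ 2.96 kΩ

R1' = 5.45 + 21.4 = 26.85 kΩ (source resistance + R1).
Zeroing V_s shorts the top of R1' to ground, so R_th = R1' ‖ R2 = 2.963 kΩ.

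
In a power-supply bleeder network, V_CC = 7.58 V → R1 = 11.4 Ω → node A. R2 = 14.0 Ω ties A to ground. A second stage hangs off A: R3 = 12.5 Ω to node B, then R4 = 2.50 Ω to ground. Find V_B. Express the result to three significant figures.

Looking into the second stage from A: R3 + R4 = 15.00 Ω appears in parallel with R2.
R2 ‖ (R3+R4) = 7.241 Ω.
So V_A = 7.58 × 0.3885 = 2.945 V.
Stage 2 is unloaded, so V_B = V_A · R4/(R3+R4) = 2.945 × 2.50/15.00 = 0.4908 V.

V_B ≈ 0.491 V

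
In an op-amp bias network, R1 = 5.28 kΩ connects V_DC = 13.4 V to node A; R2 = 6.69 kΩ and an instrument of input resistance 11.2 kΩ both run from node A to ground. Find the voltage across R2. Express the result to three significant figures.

V_out ≈ 5.93 V

First combine the lower leg with the load: R2 ‖ R_L = 4.188 kΩ.
Then V_out = V_DC · R2'/(R1 + R2') = 13.4 × 4.188/9.468 = 5.927 V.
(Unloaded it would be 7.49 V; the load pulls it down.)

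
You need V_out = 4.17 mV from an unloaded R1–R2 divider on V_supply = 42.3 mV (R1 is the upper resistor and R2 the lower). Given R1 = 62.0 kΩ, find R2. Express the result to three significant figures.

R2 ≈ 6.78 kΩ

V_out/V_supply = R2/(R1+R2) = 0.09858.
Rearranging, R2 = R1·k/(1−k) = 62.0 × 0.1094 = 6.780 kΩ.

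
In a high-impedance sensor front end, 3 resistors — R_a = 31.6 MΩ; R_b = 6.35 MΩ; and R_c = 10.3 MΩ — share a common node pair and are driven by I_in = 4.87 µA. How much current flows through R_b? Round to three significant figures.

Conductances: ΣG = 1/31.6 + 1/6.35 + 1/10.3 = 0.2862 (1/MΩ).
By the current-divider rule, I = I_in · G_k/ΣG = 4.87 × 0.5502 = 2.680 µA.

I ≈ 2.68 µA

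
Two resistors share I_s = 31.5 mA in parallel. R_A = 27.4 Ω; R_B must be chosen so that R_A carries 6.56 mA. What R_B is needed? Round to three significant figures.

R_B ≈ 7.21 Ω

In a two-way split, I_A/I_s = R_B/(R_A + R_B).
6.56/31.5 = R_B/(R_A + R_B) → R_B = R_A · (0.2083)/(1 − 0.2083) = 27.4 × 0.2630 = 7.207 Ω.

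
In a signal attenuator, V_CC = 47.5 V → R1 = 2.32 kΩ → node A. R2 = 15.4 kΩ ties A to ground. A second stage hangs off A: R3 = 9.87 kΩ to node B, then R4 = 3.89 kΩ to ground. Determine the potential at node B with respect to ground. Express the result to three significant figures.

Looking into the second stage from A: R3 + R4 = 13.76 kΩ appears in parallel with R2.
Effective lower resistance at A: R2 ‖ 13.76 = 7.267 kΩ.
First divider: V_A = V_CC · 7.267/(2.32 + 7.267) = 36.01 V.
Then the unloaded second divider: V_B = V_A × R4/(R3+R4) = 36.01 × 0.2827 = 10.18 V.

V_B ≈ 10.2 V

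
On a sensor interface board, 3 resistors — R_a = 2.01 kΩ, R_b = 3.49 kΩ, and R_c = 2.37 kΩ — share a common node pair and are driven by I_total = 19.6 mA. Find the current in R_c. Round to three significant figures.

Total conductance ΣG = 1/2.01 + 1/3.49 + 1/2.37 = 1.206 (units of 1/kΩ).
Current divider: I(R_c) = I_total · G_k/ΣG = 19.6 × (0.4219/1.206) = 19.6 × 0.3499 = 6.857 mA.

I ≈ 6.86 mA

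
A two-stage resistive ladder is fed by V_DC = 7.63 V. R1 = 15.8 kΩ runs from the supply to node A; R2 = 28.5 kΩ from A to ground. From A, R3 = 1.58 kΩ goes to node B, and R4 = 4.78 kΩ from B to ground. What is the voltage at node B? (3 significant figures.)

Looking into the second stage from A: R3 + R4 = 6.360 kΩ appears in parallel with R2.
R2 ‖ (R3+R4) = 5.200 kΩ.
V_A = 7.63 × 5.200/(15.8 + 5.200) = 1.889 V.
Stage 2 is unloaded, so V_B = V_A · R4/(R3+R4) = 1.889 × 4.78/6.360 = 1.420 V.

V_B ≈ 1.42 V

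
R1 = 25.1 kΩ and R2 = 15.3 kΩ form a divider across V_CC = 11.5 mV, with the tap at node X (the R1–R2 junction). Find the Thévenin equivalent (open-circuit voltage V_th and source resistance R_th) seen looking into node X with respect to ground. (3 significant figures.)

V_th ≈ 4.36 mV, R_th ≈ 9.51 kΩ

V_th is the unloaded tap voltage: V_CC · R2/(R1+R2) = 11.5 × 0.3787 = 4.355 mV.
With V_CC suppressed (replaced by a short), R_th = R1 ‖ R2 = (25.10 × 15.3)/(25.10 + 15.3) = 9.506 kΩ.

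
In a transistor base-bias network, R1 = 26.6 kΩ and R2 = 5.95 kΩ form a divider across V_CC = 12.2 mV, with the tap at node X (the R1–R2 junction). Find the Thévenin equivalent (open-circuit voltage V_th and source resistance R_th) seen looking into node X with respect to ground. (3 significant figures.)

V_th ≈ 2.23 mV, R_th ≈ 4.86 kΩ

Open-circuit (no load on X): V_th = V_CC · R2/(R1 + R2) = 12.2 × 5.95/(26.60 + 5.95) = 2.230 mV.
Looking into X with the source shorted: R_th = R1·R2/(R1+R2) = 26.60 × 5.95/32.55 = 4.862 kΩ.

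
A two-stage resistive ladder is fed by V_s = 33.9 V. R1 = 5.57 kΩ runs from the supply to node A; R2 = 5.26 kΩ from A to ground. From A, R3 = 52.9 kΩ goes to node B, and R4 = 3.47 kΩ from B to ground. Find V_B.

V_B ≈ 0.967 V

Node A sees R2 in parallel with the series input of stage 2, R3 + R4 = 56.37 kΩ.
Effective lower resistance at A: R2 ‖ 56.37 = 4.811 kΩ.
V_A = 33.9 × 4.811/(5.57 + 4.811) = 15.71 V.
Then the unloaded second divider: V_B = V_A × R4/(R3+R4) = 15.71 × 0.06156 = 0.9671 V.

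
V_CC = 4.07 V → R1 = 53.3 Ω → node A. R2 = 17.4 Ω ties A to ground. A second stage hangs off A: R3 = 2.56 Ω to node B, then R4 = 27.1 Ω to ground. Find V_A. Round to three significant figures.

The second stage (R3 + R4 = 29.66 Ω) loads node A in parallel with R2.
Effective lower resistance at A: R2 ‖ 29.66 = 10.97 Ω.
First divider: V_A = V_CC · 10.97/(53.3 + 10.97) = 0.6945 V.

V_A ≈ 0.695 V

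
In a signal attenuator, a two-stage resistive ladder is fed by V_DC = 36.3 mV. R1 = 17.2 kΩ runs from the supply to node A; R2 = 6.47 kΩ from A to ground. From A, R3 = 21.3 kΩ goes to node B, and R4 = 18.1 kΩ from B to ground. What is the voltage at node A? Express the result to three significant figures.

The second stage (R3 + R4 = 39.40 kΩ) loads node A in parallel with R2.
Effective lower resistance at A: R2 ‖ 39.40 = 5.557 kΩ.
First divider: V_A = V_DC · 5.557/(17.2 + 5.557) = 8.865 mV.

V_A ≈ 8.86 mV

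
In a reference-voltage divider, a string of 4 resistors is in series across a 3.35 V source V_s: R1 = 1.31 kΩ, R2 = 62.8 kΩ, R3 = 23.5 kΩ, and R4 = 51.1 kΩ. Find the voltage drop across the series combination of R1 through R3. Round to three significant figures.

Series total: ΣR = 1.31 + 62.8 + 23.5 + 51.1 = 138.7 kΩ.
R_{R1..R3} = 1.31 + 62.8 + 23.5 = 87.61 kΩ.
V = V_s · R/ΣR = 3.35 × 0.6316 = 2.116 V.

V ≈ 2.12 V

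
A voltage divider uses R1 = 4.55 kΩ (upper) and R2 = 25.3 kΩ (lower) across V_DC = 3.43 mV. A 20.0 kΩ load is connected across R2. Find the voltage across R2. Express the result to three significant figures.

First combine the lower leg with the load: R2 ‖ R_L = 11.17 kΩ.
Now apply the divider: V_out = 3.43 × 0.7106 = 2.437 mV.
(Unloaded it would be 2.91 mV; the load pulls it down.)

V_out ≈ 2.44 mV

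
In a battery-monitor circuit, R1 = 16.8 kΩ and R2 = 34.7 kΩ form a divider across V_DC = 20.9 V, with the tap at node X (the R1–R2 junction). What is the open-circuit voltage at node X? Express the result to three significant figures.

V_th ≈ 14.1 V

With X open, the divider is unloaded: V_th = 20.9 × 34.7/51.50 = 14.08 V.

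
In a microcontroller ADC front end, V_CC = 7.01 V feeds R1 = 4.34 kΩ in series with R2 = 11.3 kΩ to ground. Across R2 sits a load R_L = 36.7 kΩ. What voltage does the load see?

V_out ≈ 4.67 V

First combine the lower leg with the load: R2 ‖ R_L = 8.640 kΩ.
Now apply the divider: V_out = 7.01 × 0.6656 = 4.666 V.
(Unloaded it would be 5.06 V; the load pulls it down.)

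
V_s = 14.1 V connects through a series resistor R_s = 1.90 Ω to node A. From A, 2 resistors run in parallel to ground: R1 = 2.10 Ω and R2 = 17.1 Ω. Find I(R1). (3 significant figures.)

I ≈ 3.33 A

Combine the parallel branches: R_p = (1/2.10 + 1/17.1)⁻¹ = 1.870 Ω.
V_A = 14.1 × 1.870/3.770 = 6.994 V.
I(R1) = V_A / R1 = 6.994/2.10 = 3.331 A.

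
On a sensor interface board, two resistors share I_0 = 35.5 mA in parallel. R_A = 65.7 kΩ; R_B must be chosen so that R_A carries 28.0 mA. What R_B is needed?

R_B ≈ 245 kΩ

In a two-way split, I_A/I_0 = R_B/(R_A + R_B).
With f = 0.7887, R_B = R_A · f/(1−f) = 65.7 × 3.733 = 245.3 kΩ.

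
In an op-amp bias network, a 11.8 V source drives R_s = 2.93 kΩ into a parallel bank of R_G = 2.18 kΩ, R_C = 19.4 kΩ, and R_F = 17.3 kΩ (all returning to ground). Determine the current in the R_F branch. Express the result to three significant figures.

Parallel bank: R_p = 1/(1/2.18 + 1/19.4 + 1/17.3) = 1.760 kΩ.
V_A by voltage divider: V_A = 11.8 × 1.760/(2.93 + 1.760) = 4.429 V.
I(R_F) = V_A / R_F = 4.429/17.3 = 0.2560 mA.

I ≈ 0.256 mA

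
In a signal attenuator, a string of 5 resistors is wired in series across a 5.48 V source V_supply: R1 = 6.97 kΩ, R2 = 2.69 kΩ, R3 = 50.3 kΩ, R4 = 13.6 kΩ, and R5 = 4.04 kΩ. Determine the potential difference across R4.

Series total: ΣR = 6.97 + 2.69 + 50.3 + 13.6 + 4.04 = 77.60 kΩ.
By the voltage-divider rule, V = 5.48 × 13.60/77.60 = 0.9604 V.

V ≈ 0.960 V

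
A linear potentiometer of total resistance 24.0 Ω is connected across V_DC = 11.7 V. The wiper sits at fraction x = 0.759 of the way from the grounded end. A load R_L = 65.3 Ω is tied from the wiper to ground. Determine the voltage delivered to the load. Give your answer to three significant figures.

Split the track: R_lower = x·R_p = 18.22 Ω, R_upper = (1−x)·R_p = 5.784 Ω.
Lower segment in parallel with the load: 18.22 ‖ 65.3 = 14.24 Ω.
V_out = 11.7 × 14.24/(5.784 + 14.24) = 8.321 V.

V_out ≈ 8.32 V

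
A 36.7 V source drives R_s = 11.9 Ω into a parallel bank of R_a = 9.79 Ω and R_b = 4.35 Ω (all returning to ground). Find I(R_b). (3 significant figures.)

Combine the parallel branches: R_p = (1/9.79 + 1/4.35)⁻¹ = 3.012 Ω.
V_A = 36.7 × 3.012/14.91 = 7.412 V.
Branch current I = V_A/R_b = 7.412/4.35 = 1.704 A.

I ≈ 1.70 A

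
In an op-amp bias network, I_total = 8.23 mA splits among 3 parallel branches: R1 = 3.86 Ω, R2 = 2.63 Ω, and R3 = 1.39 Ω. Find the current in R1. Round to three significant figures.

I ≈ 1.57 mA

Total conductance ΣG = 1/3.86 + 1/2.63 + 1/1.39 = 1.359 (units of 1/Ω).
By the current-divider rule, I = I_total · G_k/ΣG = 8.23 × 0.1907 = 1.569 mA.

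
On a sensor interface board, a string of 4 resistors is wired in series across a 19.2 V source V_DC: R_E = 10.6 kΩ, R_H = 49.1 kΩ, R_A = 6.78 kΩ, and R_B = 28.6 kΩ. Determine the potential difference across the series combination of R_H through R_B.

Series total: ΣR = 10.6 + 49.1 + 6.78 + 28.6 = 95.08 kΩ.
R_{R_H..R_B} = 49.1 + 6.78 + 28.6 = 84.48 kΩ.
By the voltage-divider rule, V = 19.2 × 84.48/95.08 = 17.06 V.

V ≈ 17.1 V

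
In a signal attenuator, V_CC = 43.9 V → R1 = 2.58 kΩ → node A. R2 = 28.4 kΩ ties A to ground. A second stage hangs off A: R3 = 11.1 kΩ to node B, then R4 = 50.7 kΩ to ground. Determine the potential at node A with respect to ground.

V_A ≈ 38.8 V

Node A sees R2 in parallel with the series input of stage 2, R3 + R4 = 61.80 kΩ.
Effective lower resistance at A: R2 ‖ 61.80 = 19.46 kΩ.
V_A = 43.9 × 19.46/(2.58 + 19.46) = 38.76 V.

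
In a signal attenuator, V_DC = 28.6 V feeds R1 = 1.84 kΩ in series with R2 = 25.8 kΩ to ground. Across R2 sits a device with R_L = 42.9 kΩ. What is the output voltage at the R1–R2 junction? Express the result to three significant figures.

V_out ≈ 25.7 V

First combine the lower leg with the load: R2 ‖ R_L = 16.11 kΩ.
Then V_out = V_DC · R2'/(R1 + R2') = 28.6 × 16.11/17.95 = 25.67 V.
(Unloaded it would be 26.7 V; the load pulls it down.)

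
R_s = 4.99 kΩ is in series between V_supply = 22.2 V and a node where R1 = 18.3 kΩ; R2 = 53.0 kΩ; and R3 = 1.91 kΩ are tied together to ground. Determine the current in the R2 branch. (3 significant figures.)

I ≈ 0.105 mA

Equivalent of the parallel group: R_p = 1.675 kΩ.
V_A by voltage divider: V_A = 22.2 × 1.675/(4.99 + 1.675) = 5.579 V.
Branch current I = V_A/R2 = 5.579/53.0 = 0.1053 mA.
(Equivalently: I_total = 3.331 mA, then current-divider fraction G_k/ΣG = 0.03160.)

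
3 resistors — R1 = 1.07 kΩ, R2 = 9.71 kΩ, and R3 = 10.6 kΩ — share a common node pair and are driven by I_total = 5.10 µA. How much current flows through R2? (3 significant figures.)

ΣG = 1/1.07 + 1/9.71 + 1/10.6 = 1.132.
R2 takes the fraction G_k/ΣG = 0.1030/1.132 = 0.09099, so I = 5.10 × 0.09099 = 0.4640 µA.

I ≈ 0.464 µA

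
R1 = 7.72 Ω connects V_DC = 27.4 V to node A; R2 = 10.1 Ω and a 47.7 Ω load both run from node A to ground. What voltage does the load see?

V_out ≈ 14.2 V

The load sits in parallel with R2, giving an effective lower resistance R2' = R2·R_L/(R2+R_L) = 8.335 Ω.
Now apply the divider: V_out = 27.4 × 0.5192 = 14.22 V.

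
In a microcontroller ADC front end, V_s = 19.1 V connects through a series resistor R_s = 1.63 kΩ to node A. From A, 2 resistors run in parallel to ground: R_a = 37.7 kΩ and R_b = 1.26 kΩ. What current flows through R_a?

I ≈ 0.217 mA

Equivalent of the parallel group: R_p = 1.219 kΩ.
Node voltage V_A = V_s · R_p/(R_s + R_p) = 19.1 × 0.4279 = 8.173 V.
Branch current I = V_A/R_a = 8.173/37.7 = 0.2168 mA.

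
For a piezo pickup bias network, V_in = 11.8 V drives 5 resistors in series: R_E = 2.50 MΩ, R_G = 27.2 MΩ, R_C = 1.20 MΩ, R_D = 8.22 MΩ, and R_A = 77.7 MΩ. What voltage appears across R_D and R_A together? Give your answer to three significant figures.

V ≈ 8.68 V

Total series resistance ΣR = 2.50 + 27.2 + 1.20 + 8.22 + 77.7 = 116.8 MΩ.
R_{R_D..R_A} = 8.22 + 77.7 = 85.92 MΩ.
Voltage divider: V = V_in · (85.92 / 116.8) = 11.8 × 0.7355 = 8.679 V.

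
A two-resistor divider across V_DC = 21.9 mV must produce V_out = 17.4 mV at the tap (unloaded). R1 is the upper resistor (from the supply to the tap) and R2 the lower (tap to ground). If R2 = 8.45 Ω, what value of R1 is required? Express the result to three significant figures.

R1 ≈ 2.19 Ω

Required fraction k = V_out/V_DC = 0.7945.
R1 = R2·(1/k − 1) = 8.45 × 0.2586 = 2.185 Ω.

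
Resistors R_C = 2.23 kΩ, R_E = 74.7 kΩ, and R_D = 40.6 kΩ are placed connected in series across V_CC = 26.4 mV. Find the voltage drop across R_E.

V ≈ 16.8 mV

ΣR = 2.23 + 74.7 + 40.6 = 117.5 kΩ.
V = V_CC · R/ΣR = 26.4 × 0.6356 = 16.78 mV.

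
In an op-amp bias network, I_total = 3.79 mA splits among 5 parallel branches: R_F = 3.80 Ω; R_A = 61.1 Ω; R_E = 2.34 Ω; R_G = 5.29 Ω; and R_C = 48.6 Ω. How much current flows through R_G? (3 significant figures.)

Total conductance ΣG = 1/3.80 + 1/61.1 + 1/2.34 + 1/5.29 + 1/48.6 = 0.9165 (units of 1/Ω).
Current divider: I(R_G) = I_total · G_k/ΣG = 3.79 × (0.1890/0.9165) = 3.79 × 0.2063 = 0.7817 mA.

I ≈ 0.782 mA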